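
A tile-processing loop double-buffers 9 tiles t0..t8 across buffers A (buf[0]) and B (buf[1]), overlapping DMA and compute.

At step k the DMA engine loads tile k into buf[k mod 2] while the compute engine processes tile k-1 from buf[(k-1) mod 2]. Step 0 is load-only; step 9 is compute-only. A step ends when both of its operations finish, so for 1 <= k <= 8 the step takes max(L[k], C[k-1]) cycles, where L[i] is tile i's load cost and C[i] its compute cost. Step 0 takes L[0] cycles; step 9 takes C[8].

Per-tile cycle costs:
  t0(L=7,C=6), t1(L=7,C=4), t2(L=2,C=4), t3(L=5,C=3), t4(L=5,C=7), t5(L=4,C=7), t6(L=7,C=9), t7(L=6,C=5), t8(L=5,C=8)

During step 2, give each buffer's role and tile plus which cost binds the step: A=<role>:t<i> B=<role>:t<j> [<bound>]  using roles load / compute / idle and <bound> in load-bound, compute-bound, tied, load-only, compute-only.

step 0: L[0]=7 → dur=7, Σ=7 | A=load:t0 B=idle [load-only]
step 1: L[1]=7 C[0]=6 → dur=7, Σ=14 | A=compute:t0 B=load:t1 [load-bound]
step 2: L[2]=2 C[1]=4 → dur=4, Σ=18 | A=load:t2 B=compute:t1 [compute-bound]
step 3: L[3]=5 C[2]=4 → dur=5, Σ=23 | A=compute:t2 B=load:t3 [load-bound]
step 4: L[4]=5 C[3]=3 → dur=5, Σ=28 | A=load:t4 B=compute:t3 [load-bound]
step 5: L[5]=4 C[4]=7 → dur=7, Σ=35 | A=compute:t4 B=load:t5 [compute-bound]
step 6: L[6]=7 C[5]=7 → dur=7, Σ=42 | A=load:t6 B=compute:t5 [tied]
step 7: L[7]=6 C[6]=9 → dur=9, Σ=51 | A=compute:t6 B=load:t7 [compute-bound]
step 8: L[8]=5 C[7]=5 → dur=5, Σ=56 | A=load:t8 B=compute:t7 [tied]
step 9: C[8]=8 → dur=8, Σ=64 | A=compute:t8 B=idle [compute-only]

step 2: A=load:t2 B=compute:t1 [compute-bound]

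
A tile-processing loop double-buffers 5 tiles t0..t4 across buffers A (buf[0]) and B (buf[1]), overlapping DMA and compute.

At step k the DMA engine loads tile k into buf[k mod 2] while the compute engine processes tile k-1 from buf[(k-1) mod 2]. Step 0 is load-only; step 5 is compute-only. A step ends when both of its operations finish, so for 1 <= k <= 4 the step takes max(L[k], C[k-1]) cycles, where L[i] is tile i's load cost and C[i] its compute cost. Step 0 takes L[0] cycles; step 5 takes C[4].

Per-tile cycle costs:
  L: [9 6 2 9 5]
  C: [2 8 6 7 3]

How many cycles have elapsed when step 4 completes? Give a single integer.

end_cycle[4] = 39

step 0: L[0]=9 → dur=9, Σ=9 | A=load:t0 B=idle [load-only]
step 1: L[1]=6 C[0]=2 → dur=6, Σ=15 | A=compute:t0 B=load:t1 [load-bound]
step 2: L[2]=2 C[1]=8 → dur=8, Σ=23 | A=load:t2 B=compute:t1 [compute-bound]
step 3: L[3]=9 C[2]=6 → dur=9, Σ=32 | A=compute:t2 B=load:t3 [load-bound]
step 4: L[4]=5 C[3]=7 → dur=7, Σ=39 | A=load:t4 B=compute:t3 [compute-bound]
step 5: C[4]=3 → dur=3, Σ=42 | A=compute:t4 B=idle [compute-only]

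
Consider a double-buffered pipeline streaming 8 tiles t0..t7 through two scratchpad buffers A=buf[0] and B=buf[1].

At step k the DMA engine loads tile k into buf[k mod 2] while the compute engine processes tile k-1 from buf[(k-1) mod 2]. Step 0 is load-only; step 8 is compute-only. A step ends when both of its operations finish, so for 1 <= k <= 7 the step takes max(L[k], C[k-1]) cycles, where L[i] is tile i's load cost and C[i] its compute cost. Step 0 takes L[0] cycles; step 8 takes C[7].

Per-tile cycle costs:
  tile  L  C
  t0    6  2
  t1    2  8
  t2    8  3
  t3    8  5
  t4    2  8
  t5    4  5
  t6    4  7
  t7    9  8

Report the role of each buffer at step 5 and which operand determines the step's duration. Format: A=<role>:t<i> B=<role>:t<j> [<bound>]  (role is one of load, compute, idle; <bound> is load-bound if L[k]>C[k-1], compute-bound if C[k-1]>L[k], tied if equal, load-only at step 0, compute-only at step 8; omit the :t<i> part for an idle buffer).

step 0: L[0]=6 → dur=6, Σ=6 | A=load:t0 B=idle [load-only]
step 1: L[1]=2 C[0]=2 → dur=2, Σ=8 | A=compute:t0 B=load:t1 [tied]
step 2: L[2]=8 C[1]=8 → dur=8, Σ=16 | A=load:t2 B=compute:t1 [tied]
step 3: L[3]=8 C[2]=3 → dur=8, Σ=24 | A=compute:t2 B=load:t3 [load-bound]
step 4: L[4]=2 C[3]=5 → dur=5, Σ=29 | A=load:t4 B=compute:t3 [compute-bound]
step 5: L[5]=4 C[4]=8 → dur=8, Σ=37 | A=compute:t4 B=load:t5 [compute-bound]
step 6: L[6]=4 C[5]=5 → dur=5, Σ=42 | A=load:t6 B=compute:t5 [compute-bound]
step 7: L[7]=9 C[6]=7 → dur=9, Σ=51 | A=compute:t6 B=load:t7 [load-bound]
step 8: C[7]=8 → dur=8, Σ=59 | A=idle B=compute:t7 [compute-only]

step 5: A=compute:t4 B=load:t5 [compute-bound]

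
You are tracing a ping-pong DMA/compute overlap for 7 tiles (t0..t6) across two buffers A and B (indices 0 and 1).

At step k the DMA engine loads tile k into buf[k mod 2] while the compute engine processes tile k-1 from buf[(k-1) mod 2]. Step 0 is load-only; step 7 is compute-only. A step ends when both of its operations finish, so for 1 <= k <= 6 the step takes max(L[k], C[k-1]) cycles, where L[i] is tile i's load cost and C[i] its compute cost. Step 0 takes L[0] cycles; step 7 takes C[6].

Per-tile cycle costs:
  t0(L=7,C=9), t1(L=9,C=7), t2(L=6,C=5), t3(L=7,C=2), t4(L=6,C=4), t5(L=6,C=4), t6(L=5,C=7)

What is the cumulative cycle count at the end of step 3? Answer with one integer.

end_cycle[3] = 30

[0] DMA t0→A (7c) ∥ CU idle ⇒ 7c, clock 7
[1] DMA t1→B (9c) ∥ CU A:t0 (9c) ⇒ 9c, clock 16
[2] DMA t2→A (6c) ∥ CU B:t1 (7c) ⇒ 7c, clock 23
[3] DMA t3→B (7c) ∥ CU A:t2 (5c) ⇒ 7c, clock 30
[4] DMA t4→A (6c) ∥ CU B:t3 (2c) ⇒ 6c, clock 36
[5] DMA t5→B (6c) ∥ CU A:t4 (4c) ⇒ 6c, clock 42
[6] DMA t6→A (5c) ∥ CU B:t5 (4c) ⇒ 5c, clock 47
[7] DMA idle ∥ CU A:t6 (7c) ⇒ 7c, clock 54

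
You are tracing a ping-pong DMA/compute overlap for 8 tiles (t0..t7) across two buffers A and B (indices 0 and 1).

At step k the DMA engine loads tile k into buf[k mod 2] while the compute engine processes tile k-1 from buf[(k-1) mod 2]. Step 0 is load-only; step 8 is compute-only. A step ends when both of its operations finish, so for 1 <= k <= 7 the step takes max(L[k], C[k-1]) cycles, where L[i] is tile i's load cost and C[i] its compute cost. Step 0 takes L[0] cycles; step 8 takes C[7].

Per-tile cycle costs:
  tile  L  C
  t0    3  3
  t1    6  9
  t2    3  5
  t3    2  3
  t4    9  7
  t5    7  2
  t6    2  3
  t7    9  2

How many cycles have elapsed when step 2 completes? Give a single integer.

end_cycle[2] = 18

step 0: L[0]=3 → dur=3, Σ=3 | A=load:t0 B=idle [load-only]
step 1: L[1]=6 C[0]=3 → dur=6, Σ=9 | A=compute:t0 B=load:t1 [load-bound]
step 2: L[2]=3 C[1]=9 → dur=9, Σ=18 | A=load:t2 B=compute:t1 [compute-bound]
step 3: L[3]=2 C[2]=5 → dur=5, Σ=23 | A=compute:t2 B=load:t3 [compute-bound]
step 4: L[4]=9 C[3]=3 → dur=9, Σ=32 | A=load:t4 B=compute:t3 [load-bound]
step 5: L[5]=7 C[4]=7 → dur=7, Σ=39 | A=compute:t4 B=load:t5 [tied]
step 6: L[6]=2 C[5]=2 → dur=2, Σ=41 | A=load:t6 B=compute:t5 [tied]
step 7: L[7]=9 C[6]=3 → dur=9, Σ=50 | A=compute:t6 B=load:t7 [load-bound]
step 8: C[7]=2 → dur=2, Σ=52 | A=idle B=compute:t7 [compute-only]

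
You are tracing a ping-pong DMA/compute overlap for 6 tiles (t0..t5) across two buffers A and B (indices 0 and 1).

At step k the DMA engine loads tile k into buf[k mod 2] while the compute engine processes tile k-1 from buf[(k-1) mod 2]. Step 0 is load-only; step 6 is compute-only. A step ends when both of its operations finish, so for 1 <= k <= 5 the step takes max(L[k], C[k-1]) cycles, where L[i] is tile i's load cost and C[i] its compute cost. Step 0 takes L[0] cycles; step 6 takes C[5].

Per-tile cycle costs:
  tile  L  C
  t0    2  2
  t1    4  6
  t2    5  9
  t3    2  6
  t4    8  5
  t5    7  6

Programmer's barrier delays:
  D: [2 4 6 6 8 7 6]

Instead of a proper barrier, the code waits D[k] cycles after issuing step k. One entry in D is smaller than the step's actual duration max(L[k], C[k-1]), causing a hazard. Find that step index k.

hazard at step 3

[0] required=L[0]=2=2 vs D=2 ok
[1] required=max(L[1]=4,C[0]=2)=4 vs D=4 ok
[2] required=max(L[2]=5,C[1]=6)=6 vs D=6 ok
[3] required=max(L[3]=2,C[2]=9)=9 vs D=6 SHORT
[4] required=max(L[4]=8,C[3]=6)=8 vs D=8 ok
[5] required=max(L[5]=7,C[4]=5)=7 vs D=7 ok
[6] required=C[5]=6=6 vs D=6 ok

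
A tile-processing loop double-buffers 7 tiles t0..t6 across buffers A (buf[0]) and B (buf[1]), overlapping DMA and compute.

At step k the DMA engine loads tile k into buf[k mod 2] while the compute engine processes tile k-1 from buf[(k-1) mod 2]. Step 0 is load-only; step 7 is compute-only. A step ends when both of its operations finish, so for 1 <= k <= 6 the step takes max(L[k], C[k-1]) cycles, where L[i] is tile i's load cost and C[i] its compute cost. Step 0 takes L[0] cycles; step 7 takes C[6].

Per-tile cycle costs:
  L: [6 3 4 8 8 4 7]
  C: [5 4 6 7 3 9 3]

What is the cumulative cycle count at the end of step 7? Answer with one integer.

k=0 load=t0/6c comp=- wait=6 total=6
k=1 load=t1/3c comp=t0/5c wait=5 total=11
k=2 load=t2/4c comp=t1/4c wait=4 total=15
k=3 load=t3/8c comp=t2/6c wait=8 total=23
k=4 load=t4/8c comp=t3/7c wait=8 total=31
k=5 load=t5/4c comp=t4/3c wait=4 total=35
k=6 load=t6/7c comp=t5/9c wait=9 total=44
k=7 load=- comp=t6/3c wait=3 total=47

end_cycle[7] = 47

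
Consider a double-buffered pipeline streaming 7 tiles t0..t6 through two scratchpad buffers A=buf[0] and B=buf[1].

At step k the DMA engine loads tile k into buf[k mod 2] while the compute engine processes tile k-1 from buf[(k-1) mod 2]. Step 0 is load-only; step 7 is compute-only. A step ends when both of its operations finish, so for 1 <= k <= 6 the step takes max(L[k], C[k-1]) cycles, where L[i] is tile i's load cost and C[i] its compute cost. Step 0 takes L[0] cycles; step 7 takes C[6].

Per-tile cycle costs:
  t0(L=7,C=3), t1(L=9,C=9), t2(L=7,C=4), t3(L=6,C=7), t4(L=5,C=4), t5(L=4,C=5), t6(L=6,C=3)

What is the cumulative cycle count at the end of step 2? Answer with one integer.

end_cycle[2] = 25

  0. 7=7c; end=7; A:t0 B:-
  1. max(9,3)=9c; end=16; A:t0 B:t1
  2. max(7,9)=9c; end=25; A:t2 B:t1
  3. max(6,4)=6c; end=31; A:t2 B:t3
  4. max(5,7)=7c; end=38; A:t4 B:t3
  5. max(4,4)=4c; end=42; A:t4 B:t5
  6. max(6,5)=6c; end=48; A:t6 B:t5
  7. 3=3c; end=51; A:t6 B:t5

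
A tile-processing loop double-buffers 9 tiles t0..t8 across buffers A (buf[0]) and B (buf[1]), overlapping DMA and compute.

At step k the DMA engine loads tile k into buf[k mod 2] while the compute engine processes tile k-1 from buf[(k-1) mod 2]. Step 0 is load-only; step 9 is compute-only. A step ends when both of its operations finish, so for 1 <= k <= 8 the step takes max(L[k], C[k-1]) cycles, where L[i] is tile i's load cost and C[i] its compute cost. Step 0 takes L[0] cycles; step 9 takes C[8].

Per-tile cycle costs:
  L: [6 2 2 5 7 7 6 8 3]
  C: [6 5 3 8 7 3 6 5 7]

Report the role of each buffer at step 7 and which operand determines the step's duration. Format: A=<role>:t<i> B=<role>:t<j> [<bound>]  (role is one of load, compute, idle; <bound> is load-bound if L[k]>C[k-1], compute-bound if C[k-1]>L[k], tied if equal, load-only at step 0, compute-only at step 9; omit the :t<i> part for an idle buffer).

step 7: A=compute:t6 B=load:t7 [load-bound]

k=0 load=t0/6c comp=- wait=6 total=6
k=1 load=t1/2c comp=t0/6c wait=6 total=12
k=2 load=t2/2c comp=t1/5c wait=5 total=17
k=3 load=t3/5c comp=t2/3c wait=5 total=22
k=4 load=t4/7c comp=t3/8c wait=8 total=30
k=5 load=t5/7c comp=t4/7c wait=7 total=37
k=6 load=t6/6c comp=t5/3c wait=6 total=43
k=7 load=t7/8c comp=t6/6c wait=8 total=51
k=8 load=t8/3c comp=t7/5c wait=5 total=56
k=9 load=- comp=t8/7c wait=7 total=63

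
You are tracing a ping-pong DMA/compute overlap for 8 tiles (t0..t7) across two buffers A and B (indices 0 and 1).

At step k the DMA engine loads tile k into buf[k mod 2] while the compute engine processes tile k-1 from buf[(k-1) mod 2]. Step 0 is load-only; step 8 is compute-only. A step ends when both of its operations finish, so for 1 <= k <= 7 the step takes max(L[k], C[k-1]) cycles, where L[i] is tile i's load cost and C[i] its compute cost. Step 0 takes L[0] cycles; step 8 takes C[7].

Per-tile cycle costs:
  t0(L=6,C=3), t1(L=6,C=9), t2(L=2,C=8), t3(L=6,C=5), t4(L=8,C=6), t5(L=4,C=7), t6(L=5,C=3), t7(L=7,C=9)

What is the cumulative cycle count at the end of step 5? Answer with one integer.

  0. 6=6c; end=6; A:t0 B:-
  1. max(6,3)=6c; end=12; A:t0 B:t1
  2. max(2,9)=9c; end=21; A:t2 B:t1
  3. max(6,8)=8c; end=29; A:t2 B:t3
  4. max(8,5)=8c; end=37; A:t4 B:t3
  5. max(4,6)=6c; end=43; A:t4 B:t5
  6. max(5,7)=7c; end=50; A:t6 B:t5
  7. max(7,3)=7c; end=57; A:t6 B:t7
  8. 9=9c; end=66; A:t6 B:t7

end_cycle[5] = 43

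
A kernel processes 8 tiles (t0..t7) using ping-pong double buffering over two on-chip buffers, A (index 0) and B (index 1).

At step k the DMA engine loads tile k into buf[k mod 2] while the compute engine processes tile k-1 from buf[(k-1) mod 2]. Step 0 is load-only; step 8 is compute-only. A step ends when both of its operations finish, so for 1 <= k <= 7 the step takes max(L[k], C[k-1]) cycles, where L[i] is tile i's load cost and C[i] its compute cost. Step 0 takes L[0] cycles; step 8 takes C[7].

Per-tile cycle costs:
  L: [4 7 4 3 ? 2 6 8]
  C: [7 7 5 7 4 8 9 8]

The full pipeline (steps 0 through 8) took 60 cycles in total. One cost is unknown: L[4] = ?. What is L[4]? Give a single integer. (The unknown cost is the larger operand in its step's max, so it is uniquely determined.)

step 0 = dur = L[0]=4 = 4
step 1 = dur = max(L[1]=7, C[0]=7) = 7
step 2 = dur = max(L[2]=4, C[1]=7) = 7
step 3 = dur = max(L[3]=3, C[2]=5) = 5
step 4 = dur = max(L[4]=?, C[3]=7) = L[4]  (unknown; binding)
step 5 = dur = max(L[5]=2, C[4]=4) = 4
step 6 = dur = max(L[6]=6, C[5]=8) = 8
step 7 = dur = max(L[7]=8, C[6]=9) = 9
step 8 = dur = C[7]=8 = 8
sum of known step durations = 52
dur[4] = total - known = 60 - 52 = 8
L[4] is the binding max in step 4, so L[4] = dur[4] = 8

L[4] = 8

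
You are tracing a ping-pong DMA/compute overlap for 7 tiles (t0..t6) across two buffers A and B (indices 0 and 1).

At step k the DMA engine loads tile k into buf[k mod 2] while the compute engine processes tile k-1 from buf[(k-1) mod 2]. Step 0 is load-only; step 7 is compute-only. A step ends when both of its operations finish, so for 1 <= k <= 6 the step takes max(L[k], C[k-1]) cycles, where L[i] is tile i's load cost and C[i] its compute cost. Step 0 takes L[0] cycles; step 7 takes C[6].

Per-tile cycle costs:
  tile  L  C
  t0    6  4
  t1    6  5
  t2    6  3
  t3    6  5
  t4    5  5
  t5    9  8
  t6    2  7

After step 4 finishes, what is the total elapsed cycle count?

end_cycle[4] = 29

[0] DMA t0→A (6c) ∥ CU idle ⇒ 6c, clock 6
[1] DMA t1→B (6c) ∥ CU A:t0 (4c) ⇒ 6c, clock 12
[2] DMA t2→A (6c) ∥ CU B:t1 (5c) ⇒ 6c, clock 18
[3] DMA t3→B (6c) ∥ CU A:t2 (3c) ⇒ 6c, clock 24
[4] DMA t4→A (5c) ∥ CU B:t3 (5c) ⇒ 5c, clock 29
[5] DMA t5→B (9c) ∥ CU A:t4 (5c) ⇒ 9c, clock 38
[6] DMA t6→A (2c) ∥ CU B:t5 (8c) ⇒ 8c, clock 46
[7] DMA idle ∥ CU A:t6 (7c) ⇒ 7c, clock 53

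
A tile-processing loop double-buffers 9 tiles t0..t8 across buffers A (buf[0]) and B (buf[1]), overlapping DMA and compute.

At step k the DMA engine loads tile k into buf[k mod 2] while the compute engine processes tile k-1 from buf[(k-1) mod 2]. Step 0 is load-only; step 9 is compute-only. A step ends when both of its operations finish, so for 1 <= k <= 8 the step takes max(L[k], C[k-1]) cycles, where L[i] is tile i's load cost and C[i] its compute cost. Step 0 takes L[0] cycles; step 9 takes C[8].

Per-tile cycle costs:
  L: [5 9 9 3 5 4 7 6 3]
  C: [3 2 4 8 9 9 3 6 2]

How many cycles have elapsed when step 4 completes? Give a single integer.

end_cycle[4] = 35

step 0: L[0]=5 → dur=5, Σ=5 | A=load:t0 B=idle [load-only]
step 1: L[1]=9 C[0]=3 → dur=9, Σ=14 | A=compute:t0 B=load:t1 [load-bound]
step 2: L[2]=9 C[1]=2 → dur=9, Σ=23 | A=load:t2 B=compute:t1 [load-bound]
step 3: L[3]=3 C[2]=4 → dur=4, Σ=27 | A=compute:t2 B=load:t3 [compute-bound]
step 4: L[4]=5 C[3]=8 → dur=8, Σ=35 | A=load:t4 B=compute:t3 [compute-bound]
step 5: L[5]=4 C[4]=9 → dur=9, Σ=44 | A=compute:t4 B=load:t5 [compute-bound]
step 6: L[6]=7 C[5]=9 → dur=9, Σ=53 | A=load:t6 B=compute:t5 [compute-bound]
step 7: L[7]=6 C[6]=3 → dur=6, Σ=59 | A=compute:t6 B=load:t7 [load-bound]
step 8: L[8]=3 C[7]=6 → dur=6, Σ=65 | A=load:t8 B=compute:t7 [compute-bound]
step 9: C[8]=2 → dur=2, Σ=67 | A=compute:t8 B=idle [compute-only]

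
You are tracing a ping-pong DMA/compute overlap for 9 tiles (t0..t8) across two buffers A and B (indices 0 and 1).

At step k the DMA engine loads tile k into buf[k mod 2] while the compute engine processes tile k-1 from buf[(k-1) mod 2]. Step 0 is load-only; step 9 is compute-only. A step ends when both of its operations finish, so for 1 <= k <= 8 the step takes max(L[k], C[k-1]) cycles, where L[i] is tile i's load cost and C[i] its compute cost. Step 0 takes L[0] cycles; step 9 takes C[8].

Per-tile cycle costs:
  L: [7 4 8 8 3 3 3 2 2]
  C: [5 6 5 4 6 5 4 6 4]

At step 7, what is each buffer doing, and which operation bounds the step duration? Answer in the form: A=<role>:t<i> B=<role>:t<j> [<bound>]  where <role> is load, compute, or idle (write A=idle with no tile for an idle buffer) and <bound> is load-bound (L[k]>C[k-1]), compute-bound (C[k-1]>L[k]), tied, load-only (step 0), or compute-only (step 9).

  0. 7=7c; end=7; A:t0 B:-
  1. max(4,5)=5c; end=12; A:t0 B:t1
  2. max(8,6)=8c; end=20; A:t2 B:t1
  3. max(8,5)=8c; end=28; A:t2 B:t3
  4. max(3,4)=4c; end=32; A:t4 B:t3
  5. max(3,6)=6c; end=38; A:t4 B:t5
  6. max(3,5)=5c; end=43; A:t6 B:t5
  7. max(2,4)=4c; end=47; A:t6 B:t7
  8. max(2,6)=6c; end=53; A:t8 B:t7
  9. 4=4c; end=57; A:t8 B:t7

step 7: A=compute:t6 B=load:t7 [compute-bound]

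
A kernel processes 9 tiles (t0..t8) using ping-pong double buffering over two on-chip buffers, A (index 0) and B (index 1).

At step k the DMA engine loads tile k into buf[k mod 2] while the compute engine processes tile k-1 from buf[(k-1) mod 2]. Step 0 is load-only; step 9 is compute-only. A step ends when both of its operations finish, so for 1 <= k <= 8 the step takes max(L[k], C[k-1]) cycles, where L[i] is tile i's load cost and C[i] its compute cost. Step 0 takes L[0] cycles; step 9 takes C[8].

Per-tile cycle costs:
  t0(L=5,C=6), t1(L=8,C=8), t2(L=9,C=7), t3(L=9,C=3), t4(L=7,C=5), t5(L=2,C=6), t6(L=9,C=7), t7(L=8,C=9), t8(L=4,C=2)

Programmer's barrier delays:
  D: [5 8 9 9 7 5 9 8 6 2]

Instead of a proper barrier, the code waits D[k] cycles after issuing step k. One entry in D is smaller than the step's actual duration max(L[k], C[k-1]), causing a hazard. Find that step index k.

hazard at step 8

[0] required=L[0]=5=5 vs D=5 ok
[1] required=max(L[1]=8,C[0]=6)=8 vs D=8 ok
[2] required=max(L[2]=9,C[1]=8)=9 vs D=9 ok
[3] required=max(L[3]=9,C[2]=7)=9 vs D=9 ok
[4] required=max(L[4]=7,C[3]=3)=7 vs D=7 ok
[5] required=max(L[5]=2,C[4]=5)=5 vs D=5 ok
[6] required=max(L[6]=9,C[5]=6)=9 vs D=9 ok
[7] required=max(L[7]=8,C[6]=7)=8 vs D=8 ok
[8] required=max(L[8]=4,C[7]=9)=9 vs D=6 SHORT
[9] required=C[8]=2=2 vs D=2 ok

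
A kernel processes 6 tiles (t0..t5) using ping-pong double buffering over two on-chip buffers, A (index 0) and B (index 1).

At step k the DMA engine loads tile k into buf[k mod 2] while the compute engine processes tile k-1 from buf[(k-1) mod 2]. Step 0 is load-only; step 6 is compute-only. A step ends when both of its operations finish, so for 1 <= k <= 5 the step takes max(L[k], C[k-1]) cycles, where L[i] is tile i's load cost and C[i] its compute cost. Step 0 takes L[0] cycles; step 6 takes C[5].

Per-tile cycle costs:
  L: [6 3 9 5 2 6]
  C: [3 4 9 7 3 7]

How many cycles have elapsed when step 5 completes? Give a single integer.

end_cycle[5] = 40

step 0: L[0]=6 → dur=6, Σ=6 | A=load:t0 B=idle [load-only]
step 1: L[1]=3 C[0]=3 → dur=3, Σ=9 | A=compute:t0 B=load:t1 [tied]
step 2: L[2]=9 C[1]=4 → dur=9, Σ=18 | A=load:t2 B=compute:t1 [load-bound]
step 3: L[3]=5 C[2]=9 → dur=9, Σ=27 | A=compute:t2 B=load:t3 [compute-bound]
step 4: L[4]=2 C[3]=7 → dur=7, Σ=34 | A=load:t4 B=compute:t3 [compute-bound]
step 5: L[5]=6 C[4]=3 → dur=6, Σ=40 | A=compute:t4 B=load:t5 [load-bound]
step 6: C[5]=7 → dur=7, Σ=47 | A=idle B=compute:t5 [compute-only]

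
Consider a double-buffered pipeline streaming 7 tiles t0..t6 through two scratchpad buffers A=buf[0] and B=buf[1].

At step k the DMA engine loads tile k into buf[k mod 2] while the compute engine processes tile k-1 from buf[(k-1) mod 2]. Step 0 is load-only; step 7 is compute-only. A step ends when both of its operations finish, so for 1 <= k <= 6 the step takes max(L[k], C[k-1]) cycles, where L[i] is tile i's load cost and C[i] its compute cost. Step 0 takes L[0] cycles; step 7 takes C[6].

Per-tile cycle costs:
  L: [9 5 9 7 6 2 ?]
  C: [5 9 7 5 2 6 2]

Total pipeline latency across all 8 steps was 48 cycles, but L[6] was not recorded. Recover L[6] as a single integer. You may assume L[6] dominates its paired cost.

L[6] = 8

step 0: dur = L[0]=9 = 9
step 1: dur = max(L[1]=5, C[0]=5) = 5
step 2: dur = max(L[2]=9, C[1]=9) = 9
step 3: dur = max(L[3]=7, C[2]=7) = 7
step 4: dur = max(L[4]=6, C[3]=5) = 6
step 5: dur = max(L[5]=2, C[4]=2) = 2
step 6: dur = max(L[6]=?, C[5]=6) = L[6]  (unknown; binding)
step 7: dur = C[6]=2 = 2
sum of known step durations = 40
dur[6] = total - known = 48 - 40 = 8
L[6] is the binding max in step 6, so L[6] = dur[6] = 8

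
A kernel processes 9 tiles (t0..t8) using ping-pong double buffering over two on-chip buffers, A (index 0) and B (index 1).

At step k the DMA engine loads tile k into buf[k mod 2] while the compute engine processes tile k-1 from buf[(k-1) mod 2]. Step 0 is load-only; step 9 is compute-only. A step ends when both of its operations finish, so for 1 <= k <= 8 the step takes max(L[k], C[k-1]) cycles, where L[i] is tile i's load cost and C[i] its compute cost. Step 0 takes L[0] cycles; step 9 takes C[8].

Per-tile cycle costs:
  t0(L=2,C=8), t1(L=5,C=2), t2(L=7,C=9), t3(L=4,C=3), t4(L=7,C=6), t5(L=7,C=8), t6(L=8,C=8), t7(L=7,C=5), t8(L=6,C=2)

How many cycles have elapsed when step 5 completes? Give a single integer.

end_cycle[5] = 40

  0. 2=2c; end=2; A:t0 B:-
  1. max(5,8)=8c; end=10; A:t0 B:t1
  2. max(7,2)=7c; end=17; A:t2 B:t1
  3. max(4,9)=9c; end=26; A:t2 B:t3
  4. max(7,3)=7c; end=33; A:t4 B:t3
  5. max(7,6)=7c; end=40; A:t4 B:t5
  6. max(8,8)=8c; end=48; A:t6 B:t5
  7. max(7,8)=8c; end=56; A:t6 B:t7
  8. max(6,5)=6c; end=62; A:t8 B:t7
  9. 2=2c; end=64; A:t8 B:t7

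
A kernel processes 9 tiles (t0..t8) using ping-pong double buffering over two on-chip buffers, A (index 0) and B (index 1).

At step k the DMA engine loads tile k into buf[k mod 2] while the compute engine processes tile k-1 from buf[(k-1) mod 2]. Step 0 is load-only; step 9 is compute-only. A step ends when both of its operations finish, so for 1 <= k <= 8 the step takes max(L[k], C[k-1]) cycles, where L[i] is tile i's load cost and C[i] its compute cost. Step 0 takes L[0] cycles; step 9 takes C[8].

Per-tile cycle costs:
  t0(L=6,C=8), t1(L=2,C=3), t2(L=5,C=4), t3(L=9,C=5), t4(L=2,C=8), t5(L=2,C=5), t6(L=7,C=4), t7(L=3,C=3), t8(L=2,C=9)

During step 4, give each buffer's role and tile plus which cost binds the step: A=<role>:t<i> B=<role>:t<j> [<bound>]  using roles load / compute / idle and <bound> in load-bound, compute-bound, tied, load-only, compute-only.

[0] DMA t0→A (6c) ∥ CU idle ⇒ 6c, clock 6
[1] DMA t1→B (2c) ∥ CU A:t0 (8c) ⇒ 8c, clock 14
[2] DMA t2→A (5c) ∥ CU B:t1 (3c) ⇒ 5c, clock 19
[3] DMA t3→B (9c) ∥ CU A:t2 (4c) ⇒ 9c, clock 28
[4] DMA t4→A (2c) ∥ CU B:t3 (5c) ⇒ 5c, clock 33
[5] DMA t5→B (2c) ∥ CU A:t4 (8c) ⇒ 8c, clock 41
[6] DMA t6→A (7c) ∥ CU B:t5 (5c) ⇒ 7c, clock 48
[7] DMA t7→B (3c) ∥ CU A:t6 (4c) ⇒ 4c, clock 52
[8] DMA t8→A (2c) ∥ CU B:t7 (3c) ⇒ 3c, clock 55
[9] DMA idle ∥ CU A:t8 (9c) ⇒ 9c, clock 64

step 4: A=load:t4 B=compute:t3 [compute-bound]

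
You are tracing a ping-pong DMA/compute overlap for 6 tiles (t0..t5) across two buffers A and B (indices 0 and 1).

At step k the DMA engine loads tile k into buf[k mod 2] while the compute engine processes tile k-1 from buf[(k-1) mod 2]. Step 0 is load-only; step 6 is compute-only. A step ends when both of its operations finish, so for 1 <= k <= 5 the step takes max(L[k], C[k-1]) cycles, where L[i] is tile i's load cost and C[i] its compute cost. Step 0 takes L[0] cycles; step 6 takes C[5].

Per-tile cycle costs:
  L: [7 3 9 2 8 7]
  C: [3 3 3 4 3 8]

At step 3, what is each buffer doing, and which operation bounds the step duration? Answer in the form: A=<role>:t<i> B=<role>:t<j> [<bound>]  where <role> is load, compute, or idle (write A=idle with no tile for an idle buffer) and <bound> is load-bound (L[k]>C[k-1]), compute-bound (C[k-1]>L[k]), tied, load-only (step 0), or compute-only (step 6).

step 3: A=compute:t2 B=load:t3 [compute-bound]

k=0 load=t0/7c comp=- wait=7 total=7
k=1 load=t1/3c comp=t0/3c wait=3 total=10
k=2 load=t2/9c comp=t1/3c wait=9 total=19
k=3 load=t3/2c comp=t2/3c wait=3 total=22
k=4 load=t4/8c comp=t3/4c wait=8 total=30
k=5 load=t5/7c comp=t4/3c wait=7 total=37
k=6 load=- comp=t5/8c wait=8 total=45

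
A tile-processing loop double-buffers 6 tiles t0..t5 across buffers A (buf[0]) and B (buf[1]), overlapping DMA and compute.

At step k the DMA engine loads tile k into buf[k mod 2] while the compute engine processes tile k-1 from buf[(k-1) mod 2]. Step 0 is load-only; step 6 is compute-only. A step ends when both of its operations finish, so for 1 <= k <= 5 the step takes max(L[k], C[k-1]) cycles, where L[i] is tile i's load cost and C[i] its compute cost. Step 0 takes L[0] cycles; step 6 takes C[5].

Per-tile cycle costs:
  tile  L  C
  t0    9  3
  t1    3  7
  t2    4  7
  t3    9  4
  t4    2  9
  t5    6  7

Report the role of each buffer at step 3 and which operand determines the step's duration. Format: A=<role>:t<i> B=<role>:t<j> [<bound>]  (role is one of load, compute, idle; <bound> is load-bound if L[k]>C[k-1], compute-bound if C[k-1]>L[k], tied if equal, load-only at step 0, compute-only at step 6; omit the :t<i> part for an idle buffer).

step 3: A=compute:t2 B=load:t3 [load-bound]

[0] DMA t0→A (9c) ∥ CU idle ⇒ 9c, clock 9
[1] DMA t1→B (3c) ∥ CU A:t0 (3c) ⇒ 3c, clock 12
[2] DMA t2→A (4c) ∥ CU B:t1 (7c) ⇒ 7c, clock 19
[3] DMA t3→B (9c) ∥ CU A:t2 (7c) ⇒ 9c, clock 28
[4] DMA t4→A (2c) ∥ CU B:t3 (4c) ⇒ 4c, clock 32
[5] DMA t5→B (6c) ∥ CU A:t4 (9c) ⇒ 9c, clock 41
[6] DMA idle ∥ CU B:t5 (7c) ⇒ 7c, clock 48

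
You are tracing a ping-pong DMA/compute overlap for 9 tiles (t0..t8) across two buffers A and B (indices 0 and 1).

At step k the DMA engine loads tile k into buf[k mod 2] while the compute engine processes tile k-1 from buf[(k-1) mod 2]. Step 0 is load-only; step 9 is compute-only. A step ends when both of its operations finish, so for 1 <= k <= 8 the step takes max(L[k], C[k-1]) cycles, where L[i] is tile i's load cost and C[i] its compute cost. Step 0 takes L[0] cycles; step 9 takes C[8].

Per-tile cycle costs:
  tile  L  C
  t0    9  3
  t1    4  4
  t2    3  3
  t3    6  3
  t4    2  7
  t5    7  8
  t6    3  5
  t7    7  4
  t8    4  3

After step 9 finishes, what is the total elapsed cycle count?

  0. 9=9c; end=9; A:t0 B:-
  1. max(4,3)=4c; end=13; A:t0 B:t1
  2. max(3,4)=4c; end=17; A:t2 B:t1
  3. max(6,3)=6c; end=23; A:t2 B:t3
  4. max(2,3)=3c; end=26; A:t4 B:t3
  5. max(7,7)=7c; end=33; A:t4 B:t5
  6. max(3,8)=8c; end=41; A:t6 B:t5
  7. max(7,5)=7c; end=48; A:t6 B:t7
  8. max(4,4)=4c; end=52; A:t8 B:t7
  9. 3=3c; end=55; A:t8 B:t7

end_cycle[9] = 55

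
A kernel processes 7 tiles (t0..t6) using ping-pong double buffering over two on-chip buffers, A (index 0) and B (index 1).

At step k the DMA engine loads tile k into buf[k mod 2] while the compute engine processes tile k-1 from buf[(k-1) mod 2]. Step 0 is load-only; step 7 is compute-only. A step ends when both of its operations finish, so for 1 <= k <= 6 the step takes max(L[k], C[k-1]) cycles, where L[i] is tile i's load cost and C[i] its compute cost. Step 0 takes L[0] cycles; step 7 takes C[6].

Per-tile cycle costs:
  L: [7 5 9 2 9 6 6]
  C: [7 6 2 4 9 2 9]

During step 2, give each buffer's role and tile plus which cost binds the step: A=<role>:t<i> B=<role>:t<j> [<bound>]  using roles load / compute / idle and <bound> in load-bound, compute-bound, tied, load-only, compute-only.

[0] DMA t0→A (7c) ∥ CU idle ⇒ 7c, clock 7
[1] DMA t1→B (5c) ∥ CU A:t0 (7c) ⇒ 7c, clock 14
[2] DMA t2→A (9c) ∥ CU B:t1 (6c) ⇒ 9c, clock 23
[3] DMA t3→B (2c) ∥ CU A:t2 (2c) ⇒ 2c, clock 25
[4] DMA t4→A (9c) ∥ CU B:t3 (4c) ⇒ 9c, clock 34
[5] DMA t5→B (6c) ∥ CU A:t4 (9c) ⇒ 9c, clock 43
[6] DMA t6→A (6c) ∥ CU B:t5 (2c) ⇒ 6c, clock 49
[7] DMA idle ∥ CU A:t6 (9c) ⇒ 9c, clock 58

step 2: A=load:t2 B=compute:t1 [load-bound]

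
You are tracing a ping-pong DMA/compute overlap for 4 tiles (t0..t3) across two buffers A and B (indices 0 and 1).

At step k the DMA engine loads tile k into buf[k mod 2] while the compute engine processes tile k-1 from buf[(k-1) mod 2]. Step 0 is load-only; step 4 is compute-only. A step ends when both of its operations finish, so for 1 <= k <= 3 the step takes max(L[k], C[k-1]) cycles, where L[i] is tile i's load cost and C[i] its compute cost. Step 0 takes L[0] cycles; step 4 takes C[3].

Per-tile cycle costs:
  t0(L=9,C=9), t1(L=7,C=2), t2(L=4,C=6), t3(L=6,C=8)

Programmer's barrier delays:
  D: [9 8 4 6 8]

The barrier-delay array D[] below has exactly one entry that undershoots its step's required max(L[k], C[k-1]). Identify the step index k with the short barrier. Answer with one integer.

hazard at step 1

k=0 barrier L[0]=9→9c, D[0]=9 ok
k=1 barrier max(L[1]=7,C[0]=9)→9c, D[1]=8 SHORT
k=2 barrier max(L[2]=4,C[1]=2)→4c, D[2]=4 ok
k=3 barrier max(L[3]=6,C[2]=6)→6c, D[3]=6 ok
k=4 barrier C[3]=8→8c, D[4]=8 ok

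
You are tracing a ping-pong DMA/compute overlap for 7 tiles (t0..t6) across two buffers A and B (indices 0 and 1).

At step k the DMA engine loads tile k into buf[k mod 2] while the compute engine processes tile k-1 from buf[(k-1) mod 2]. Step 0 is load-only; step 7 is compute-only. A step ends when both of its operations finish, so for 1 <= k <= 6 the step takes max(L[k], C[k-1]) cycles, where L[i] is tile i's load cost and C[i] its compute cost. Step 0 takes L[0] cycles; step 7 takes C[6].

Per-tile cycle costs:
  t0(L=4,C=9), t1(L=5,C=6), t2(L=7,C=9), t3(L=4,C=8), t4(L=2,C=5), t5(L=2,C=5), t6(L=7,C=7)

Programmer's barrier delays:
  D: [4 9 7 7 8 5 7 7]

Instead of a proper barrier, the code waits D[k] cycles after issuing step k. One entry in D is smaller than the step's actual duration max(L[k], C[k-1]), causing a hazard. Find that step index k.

hazard at step 3

[0] required=L[0]=4=4 vs D=4 ok
[1] required=max(L[1]=5,C[0]=9)=9 vs D=9 ok
[2] required=max(L[2]=7,C[1]=6)=7 vs D=7 ok
[3] required=max(L[3]=4,C[2]=9)=9 vs D=7 SHORT
[4] required=max(L[4]=2,C[3]=8)=8 vs D=8 ok
[5] required=max(L[5]=2,C[4]=5)=5 vs D=5 ok
[6] required=max(L[6]=7,C[5]=5)=7 vs D=7 ok
[7] required=C[6]=7=7 vs D=7 ok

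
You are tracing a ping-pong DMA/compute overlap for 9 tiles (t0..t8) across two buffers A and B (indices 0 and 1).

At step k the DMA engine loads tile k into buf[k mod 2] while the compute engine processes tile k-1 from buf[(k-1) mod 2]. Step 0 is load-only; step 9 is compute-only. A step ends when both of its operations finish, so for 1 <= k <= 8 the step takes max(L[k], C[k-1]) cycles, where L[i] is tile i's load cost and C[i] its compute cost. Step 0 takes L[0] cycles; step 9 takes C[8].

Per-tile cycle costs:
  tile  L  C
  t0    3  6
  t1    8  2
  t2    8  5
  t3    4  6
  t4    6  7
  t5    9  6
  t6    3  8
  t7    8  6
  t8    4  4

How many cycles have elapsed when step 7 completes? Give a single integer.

end_cycle[7] = 53

  0. 3=3c; end=3; A:t0 B:-
  1. max(8,6)=8c; end=11; A:t0 B:t1
  2. max(8,2)=8c; end=19; A:t2 B:t1
  3. max(4,5)=5c; end=24; A:t2 B:t3
  4. max(6,6)=6c; end=30; A:t4 B:t3
  5. max(9,7)=9c; end=39; A:t4 B:t5
  6. max(3,6)=6c; end=45; A:t6 B:t5
  7. max(8,8)=8c; end=53; A:t6 B:t7
  8. max(4,6)=6c; end=59; A:t8 B:t7
  9. 4=4c; end=63; A:t8 B:t7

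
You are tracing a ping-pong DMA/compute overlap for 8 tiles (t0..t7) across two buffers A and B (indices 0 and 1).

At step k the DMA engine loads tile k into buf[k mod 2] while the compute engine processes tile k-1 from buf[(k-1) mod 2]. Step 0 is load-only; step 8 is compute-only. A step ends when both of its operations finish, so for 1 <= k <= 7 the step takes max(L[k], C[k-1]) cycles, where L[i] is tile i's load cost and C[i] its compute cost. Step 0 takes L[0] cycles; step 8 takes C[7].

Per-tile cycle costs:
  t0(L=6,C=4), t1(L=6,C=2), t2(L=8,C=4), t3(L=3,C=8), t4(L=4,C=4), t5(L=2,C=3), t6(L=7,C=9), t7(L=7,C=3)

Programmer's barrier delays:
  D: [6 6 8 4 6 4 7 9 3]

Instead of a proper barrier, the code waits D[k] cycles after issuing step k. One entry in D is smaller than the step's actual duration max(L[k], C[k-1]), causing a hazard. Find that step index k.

k=0 barrier L[0]=6→6c, D[0]=6 ok
k=1 barrier max(L[1]=6,C[0]=4)→6c, D[1]=6 ok
k=2 barrier max(L[2]=8,C[1]=2)→8c, D[2]=8 ok
k=3 barrier max(L[3]=3,C[2]=4)→4c, D[3]=4 ok
k=4 barrier max(L[4]=4,C[3]=8)→8c, D[4]=6 SHORT
k=5 barrier max(L[5]=2,C[4]=4)→4c, D[5]=4 ok
k=6 barrier max(L[6]=7,C[5]=3)→7c, D[6]=7 ok
k=7 barrier max(L[7]=7,C[6]=9)→9c, D[7]=9 ok
k=8 barrier C[7]=3→3c, D[8]=3 ok

hazard at step 4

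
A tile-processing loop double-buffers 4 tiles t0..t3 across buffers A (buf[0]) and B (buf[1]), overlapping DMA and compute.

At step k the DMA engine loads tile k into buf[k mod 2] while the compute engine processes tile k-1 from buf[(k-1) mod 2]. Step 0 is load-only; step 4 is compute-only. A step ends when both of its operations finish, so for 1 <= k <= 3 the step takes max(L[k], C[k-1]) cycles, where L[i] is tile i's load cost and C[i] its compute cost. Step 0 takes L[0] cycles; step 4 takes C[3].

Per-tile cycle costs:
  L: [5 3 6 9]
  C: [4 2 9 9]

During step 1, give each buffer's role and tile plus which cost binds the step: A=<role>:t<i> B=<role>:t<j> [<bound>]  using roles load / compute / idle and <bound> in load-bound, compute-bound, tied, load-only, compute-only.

step 1: A=compute:t0 B=load:t1 [compute-bound]

step 0: L[0]=5 → dur=5, Σ=5 | A=load:t0 B=idle [load-only]
step 1: L[1]=3 C[0]=4 → dur=4, Σ=9 | A=compute:t0 B=load:t1 [compute-bound]
step 2: L[2]=6 C[1]=2 → dur=6, Σ=15 | A=load:t2 B=compute:t1 [load-bound]
step 3: L[3]=9 C[2]=9 → dur=9, Σ=24 | A=compute:t2 B=load:t3 [tied]
step 4: C[3]=9 → dur=9, Σ=33 | A=idle B=compute:t3 [compute-only]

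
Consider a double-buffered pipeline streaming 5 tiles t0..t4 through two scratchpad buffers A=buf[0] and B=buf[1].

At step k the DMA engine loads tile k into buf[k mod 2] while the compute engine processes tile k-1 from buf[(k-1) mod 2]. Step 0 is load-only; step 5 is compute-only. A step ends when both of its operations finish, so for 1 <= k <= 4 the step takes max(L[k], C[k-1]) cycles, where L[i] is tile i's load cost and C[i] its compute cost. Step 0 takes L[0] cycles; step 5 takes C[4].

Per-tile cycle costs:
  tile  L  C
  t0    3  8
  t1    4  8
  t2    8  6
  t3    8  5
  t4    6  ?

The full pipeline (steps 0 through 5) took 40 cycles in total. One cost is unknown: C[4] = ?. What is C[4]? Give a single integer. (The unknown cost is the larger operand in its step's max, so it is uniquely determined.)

step 0 | dur = L[0]=3 = 3
step 1 | dur = max(L[1]=4, C[0]=8) = 8
step 2 | dur = max(L[2]=8, C[1]=8) = 8
step 3 | dur = max(L[3]=8, C[2]=6) = 8
step 4 | dur = max(L[4]=6, C[3]=5) = 6
step 5 | dur = C[4]=? = C[4]  (unknown; binding)
sum of known step durations = 33
dur[5] = total - known = 40 - 33 = 7
C[4] is the binding max in step 5, so C[4] = dur[5] = 7

C[4] = 7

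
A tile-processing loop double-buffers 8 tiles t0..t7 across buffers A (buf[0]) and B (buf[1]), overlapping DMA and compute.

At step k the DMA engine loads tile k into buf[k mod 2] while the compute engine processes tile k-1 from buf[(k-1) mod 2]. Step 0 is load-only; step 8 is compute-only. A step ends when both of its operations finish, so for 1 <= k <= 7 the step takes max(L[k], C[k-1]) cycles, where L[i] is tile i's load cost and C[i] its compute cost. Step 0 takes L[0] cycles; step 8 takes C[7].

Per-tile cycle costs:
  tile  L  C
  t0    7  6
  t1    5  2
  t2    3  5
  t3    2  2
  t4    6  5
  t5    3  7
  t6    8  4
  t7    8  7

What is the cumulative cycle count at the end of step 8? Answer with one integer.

  0. 7=7c; end=7; A:t0 B:-
  1. max(5,6)=6c; end=13; A:t0 B:t1
  2. max(3,2)=3c; end=16; A:t2 B:t1
  3. max(2,5)=5c; end=21; A:t2 B:t3
  4. max(6,2)=6c; end=27; A:t4 B:t3
  5. max(3,5)=5c; end=32; A:t4 B:t5
  6. max(8,7)=8c; end=40; A:t6 B:t5
  7. max(8,4)=8c; end=48; A:t6 B:t7
  8. 7=7c; end=55; A:t6 B:t7

end_cycle[8] = 55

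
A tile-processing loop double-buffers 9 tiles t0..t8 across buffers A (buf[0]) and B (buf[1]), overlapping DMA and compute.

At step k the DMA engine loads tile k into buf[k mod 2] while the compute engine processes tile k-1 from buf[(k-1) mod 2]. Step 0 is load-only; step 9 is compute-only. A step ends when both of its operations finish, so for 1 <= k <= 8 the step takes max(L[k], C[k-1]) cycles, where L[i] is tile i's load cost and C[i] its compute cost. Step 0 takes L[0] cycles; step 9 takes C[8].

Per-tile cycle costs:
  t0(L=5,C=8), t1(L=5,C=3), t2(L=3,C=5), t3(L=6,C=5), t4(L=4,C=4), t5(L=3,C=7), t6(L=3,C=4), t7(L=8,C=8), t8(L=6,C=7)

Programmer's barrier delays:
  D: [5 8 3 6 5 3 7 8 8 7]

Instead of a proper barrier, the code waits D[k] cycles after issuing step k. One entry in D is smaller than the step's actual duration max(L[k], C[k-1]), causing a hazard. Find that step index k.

hazard at step 5

k=0 barrier L[0]=5→5c, D[0]=5 ok
k=1 barrier max(L[1]=5,C[0]=8)→8c, D[1]=8 ok
k=2 barrier max(L[2]=3,C[1]=3)→3c, D[2]=3 ok
k=3 barrier max(L[3]=6,C[2]=5)→6c, D[3]=6 ok
k=4 barrier max(L[4]=4,C[3]=5)→5c, D[4]=5 ok
k=5 barrier max(L[5]=3,C[4]=4)→4c, D[5]=3 SHORT
k=6 barrier max(L[6]=3,C[5]=7)→7c, D[6]=7 ok
k=7 barrier max(L[7]=8,C[6]=4)→8c, D[7]=8 ok
k=8 barrier max(L[8]=6,C[7]=8)→8c, D[8]=8 ok
k=9 barrier C[8]=7→7c, D[9]=7 ok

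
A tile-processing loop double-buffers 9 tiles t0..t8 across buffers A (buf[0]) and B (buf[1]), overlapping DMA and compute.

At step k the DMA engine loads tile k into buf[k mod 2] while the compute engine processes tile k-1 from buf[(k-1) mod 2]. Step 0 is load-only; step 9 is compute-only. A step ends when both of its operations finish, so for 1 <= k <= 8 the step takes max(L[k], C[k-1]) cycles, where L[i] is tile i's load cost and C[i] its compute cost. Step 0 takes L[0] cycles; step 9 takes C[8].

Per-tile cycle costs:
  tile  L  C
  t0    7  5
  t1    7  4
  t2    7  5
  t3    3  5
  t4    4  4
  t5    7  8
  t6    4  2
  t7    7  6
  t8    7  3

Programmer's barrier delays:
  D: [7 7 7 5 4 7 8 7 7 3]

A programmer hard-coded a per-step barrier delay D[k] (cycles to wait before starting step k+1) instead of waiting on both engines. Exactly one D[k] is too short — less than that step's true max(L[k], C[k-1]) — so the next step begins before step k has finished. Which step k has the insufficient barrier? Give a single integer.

[0] required=L[0]=7=7 vs D=7 ok
[1] required=max(L[1]=7,C[0]=5)=7 vs D=7 ok
[2] required=max(L[2]=7,C[1]=4)=7 vs D=7 ok
[3] required=max(L[3]=3,C[2]=5)=5 vs D=5 ok
[4] required=max(L[4]=4,C[3]=5)=5 vs D=4 SHORT
[5] required=max(L[5]=7,C[4]=4)=7 vs D=7 ok
[6] required=max(L[6]=4,C[5]=8)=8 vs D=8 ok
[7] required=max(L[7]=7,C[6]=2)=7 vs D=7 ok
[8] required=max(L[8]=7,C[7]=6)=7 vs D=7 ok
[9] required=C[8]=3=3 vs D=3 ok

hazard at step 4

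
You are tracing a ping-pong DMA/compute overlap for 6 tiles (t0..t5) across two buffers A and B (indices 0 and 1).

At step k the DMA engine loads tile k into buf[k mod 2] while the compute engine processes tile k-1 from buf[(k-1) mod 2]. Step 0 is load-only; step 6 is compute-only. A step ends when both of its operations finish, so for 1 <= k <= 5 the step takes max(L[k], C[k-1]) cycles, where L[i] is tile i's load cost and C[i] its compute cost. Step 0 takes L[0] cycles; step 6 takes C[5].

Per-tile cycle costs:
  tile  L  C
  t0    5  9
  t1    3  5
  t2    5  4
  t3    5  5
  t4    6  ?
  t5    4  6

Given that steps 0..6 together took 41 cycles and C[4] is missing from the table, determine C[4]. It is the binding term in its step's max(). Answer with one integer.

step 0 | dur = L[0]=5 = 5
step 1 | dur = max(L[1]=3, C[0]=9) = 9
step 2 | dur = max(L[2]=5, C[1]=5) = 5
step 3 | dur = max(L[3]=5, C[2]=4) = 5
step 4 | dur = max(L[4]=6, C[3]=5) = 6
step 5 | dur = max(L[5]=4, C[4]=?) = C[4]  (unknown; binding)
step 6 | dur = C[5]=6 = 6
sum of known step durations = 36
dur[5] = total - known = 41 - 36 = 5
C[4] is the binding max in step 5, so C[4] = dur[5] = 5

C[4] = 5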